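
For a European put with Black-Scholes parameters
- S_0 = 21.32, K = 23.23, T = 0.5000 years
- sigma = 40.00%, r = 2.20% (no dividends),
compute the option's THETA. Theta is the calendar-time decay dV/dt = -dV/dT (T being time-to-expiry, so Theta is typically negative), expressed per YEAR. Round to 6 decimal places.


d1 = -0.1230328587; d2 = -0.4058755712
phi(d1) = 0.3959342664; exp(-qT) = 1.0000000000; exp(-rT) = 0.9890602788
Theta = -S*exp(-qT)*phi(d1)*sigma/(2*sqrt(T)) + r*K*exp(-rT)*N(-d2) - q*S*exp(-qT)*N(-d1)
N(-d1) = 0.5489594609; N(-d2) = 0.6575829859; sqrt(T) = 0.7071067812
Term 1 = -21.3200 * 1.0000000000 * 0.3959342664 * 0.4000 / (2 * 0.7071067812) = -2.3875654382
Term 2 = 0.0220 * 23.2300 * 0.9890602788 * 0.6575829859 = 0.3323879104
Term 3 = 0 (no dividend yield, q = 0)
Theta = -2.3875654382 + (0.3323879104) + (0.0000000000) = -2.055178

Answer: Theta = -2.055178


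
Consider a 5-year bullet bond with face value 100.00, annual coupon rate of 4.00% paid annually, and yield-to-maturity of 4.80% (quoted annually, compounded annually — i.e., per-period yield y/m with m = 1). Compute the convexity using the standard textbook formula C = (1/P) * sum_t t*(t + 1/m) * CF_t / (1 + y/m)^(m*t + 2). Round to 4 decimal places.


Answer: Convexity = 24.5792

Derivation:
Coupon per period c = face * coupon_rate / m = 4.000000
Periods per year m = 1; per-period yield y/m = 0.048000
Number of cashflows N = 5
Cashflows (t years, CF_t, discount factor 1/(1+y/m)^(m*t), PV):
  t = 1.0000: CF_t = 4.000000, DF = 0.954198, PV = 3.816794
  t = 2.0000: CF_t = 4.000000, DF = 0.910495, PV = 3.641979
  t = 3.0000: CF_t = 4.000000, DF = 0.868793, PV = 3.475171
  t = 4.0000: CF_t = 4.000000, DF = 0.829001, PV = 3.316003
  t = 5.0000: CF_t = 104.000000, DF = 0.791031, PV = 82.267240
Price P = sum_t PV_t = 96.517186
Convexity numerator sum_t t*(t + 1/m) * CF_t / (1+y/m)^(m*t + 2):
  t = 1.0000: term = 6.950341
  t = 2.0000: term = 19.896016
  t = 3.0000: term = 37.969495
  t = 4.0000: term = 60.384057
  t = 5.0000: term = 2247.116639
Convexity = (1/P) * sum = 2372.316548 / 96.517186 = 24.579214


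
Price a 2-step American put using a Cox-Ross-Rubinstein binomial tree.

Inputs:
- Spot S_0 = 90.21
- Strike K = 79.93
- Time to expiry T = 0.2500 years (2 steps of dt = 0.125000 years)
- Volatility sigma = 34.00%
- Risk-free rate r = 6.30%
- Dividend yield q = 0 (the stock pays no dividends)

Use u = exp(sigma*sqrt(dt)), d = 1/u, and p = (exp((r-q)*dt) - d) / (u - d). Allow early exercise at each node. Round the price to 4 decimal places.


Answer: Price = V(0,0) = 2.1897

Derivation:
dt = T/N = 0.125000
u = exp(sigma*sqrt(dt)) = 1.127732; d = 1/u = 0.886736
p = (exp((r-q)*dt) - d) / (u - d) = 0.502790
Discount per step: exp(-r*dt) = 0.992156
Stock lattice S(k, i) with i counting down-moves:
  k=0: S(0,0) = 90.2100
  k=1: S(1,0) = 101.7327; S(1,1) = 79.9924
  k=2: S(2,0) = 114.7271; S(2,1) = 90.2100; S(2,2) = 70.9322
Terminal payoffs V(N, i) = max(K - S_T, 0):
  V(2,0) = 0.000000; V(2,1) = 0.000000; V(2,2) = 8.997836
Backward induction: V(k, i) = exp(-r*dt) * [p * V(k+1, i) + (1-p) * V(k+1, i+1)]; then take max(V_cont, immediate exercise) for American.
  V(1,0) = exp(-r*dt) * [p*0.000000 + (1-p)*0.000000] = 0.000000; exercise = 0.000000; V(1,0) = max -> 0.000000
  V(1,1) = exp(-r*dt) * [p*0.000000 + (1-p)*8.997836] = 4.438721; exercise = 0.000000; V(1,1) = max -> 4.438721
  V(0,0) = exp(-r*dt) * [p*0.000000 + (1-p)*4.438721] = 2.189665; exercise = 0.000000; V(0,0) = max -> 2.189665


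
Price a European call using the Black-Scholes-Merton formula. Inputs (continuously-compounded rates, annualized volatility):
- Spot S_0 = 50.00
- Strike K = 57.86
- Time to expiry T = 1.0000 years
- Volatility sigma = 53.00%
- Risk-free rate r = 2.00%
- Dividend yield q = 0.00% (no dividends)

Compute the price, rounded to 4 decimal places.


Answer: Price = 8.0999

Derivation:
d1 = (ln(S/K) + (r - q + 0.5*sigma^2) * T) / (sigma * sqrt(T)) = 0.02725794
d2 = d1 - sigma * sqrt(T) = -0.50274206
exp(-rT) = 0.98019867; exp(-qT) = 1.00000000
C = S_0 * exp(-qT) * N(d1) - K * exp(-rT) * N(d2)
N(d1) = 0.51087300; N(d2) = 0.30757282
C = 50.0000 * 1.00000000 * 0.51087300 - 57.8600 * 0.98019867 * 0.30757282 = 8.0999


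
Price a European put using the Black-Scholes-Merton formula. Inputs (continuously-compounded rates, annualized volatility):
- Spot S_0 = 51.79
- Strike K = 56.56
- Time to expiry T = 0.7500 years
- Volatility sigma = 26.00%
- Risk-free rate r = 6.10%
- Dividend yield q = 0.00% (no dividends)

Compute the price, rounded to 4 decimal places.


d1 = (ln(S/K) + (r - q + 0.5*sigma^2) * T) / (sigma * sqrt(T)) = -0.07552160
d2 = d1 - sigma * sqrt(T) = -0.30068820
exp(-rT) = 0.95528075; exp(-qT) = 1.00000000
P = K * exp(-rT) * N(-d2) - S_0 * exp(-qT) * N(-d1)
N(-d1) = 0.53010014; N(-d2) = 0.61817387
P = 56.5600 * 0.95528075 * 0.61817387 - 51.7900 * 1.00000000 * 0.53010014 = 5.9465

Answer: Price = 5.9465


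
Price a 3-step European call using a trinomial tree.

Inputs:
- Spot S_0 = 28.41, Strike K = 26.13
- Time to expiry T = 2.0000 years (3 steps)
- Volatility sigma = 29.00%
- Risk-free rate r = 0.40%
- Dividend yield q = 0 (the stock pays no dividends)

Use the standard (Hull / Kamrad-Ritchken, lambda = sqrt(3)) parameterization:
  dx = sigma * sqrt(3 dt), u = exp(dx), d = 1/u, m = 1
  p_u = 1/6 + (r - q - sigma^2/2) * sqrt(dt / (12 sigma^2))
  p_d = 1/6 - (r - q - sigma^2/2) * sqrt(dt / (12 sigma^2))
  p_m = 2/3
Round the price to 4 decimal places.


dt = T/N = 0.666667; dx = sigma*sqrt(3*dt) = 0.410122
u = exp(dx) = 1.507002; d = 1/u = 0.663569
p_u = 0.135741, p_m = 0.666667, p_d = 0.197592
Discount per step: exp(-r*dt) = 0.997337
Stock lattice S(k, j) with j the centered position index:
  k=0: S(0,+0) = 28.4100
  k=1: S(1,-1) = 18.8520; S(1,+0) = 28.4100; S(1,+1) = 42.8139
  k=2: S(2,-2) = 12.5096; S(2,-1) = 18.8520; S(2,+0) = 28.4100; S(2,+1) = 42.8139; S(2,+2) = 64.5206
  k=3: S(3,-3) = 8.3010; S(3,-2) = 12.5096; S(3,-1) = 18.8520; S(3,+0) = 28.4100; S(3,+1) = 42.8139; S(3,+2) = 64.5206; S(3,+3) = 97.2327
Terminal payoffs V(N, j) = max(S_T - K, 0):
  V(3,-3) = 0.000000; V(3,-2) = 0.000000; V(3,-1) = 0.000000; V(3,+0) = 2.280000; V(3,+1) = 16.683913; V(3,+2) = 38.390633; V(3,+3) = 71.102692
Backward induction: V(k, j) = exp(-r*dt) * [p_u * V(k+1, j+1) + p_m * V(k+1, j) + p_d * V(k+1, j-1)]
  V(2,-2) = exp(-r*dt) * [p_u*0.000000 + p_m*0.000000 + p_d*0.000000] = 0.000000
  V(2,-1) = exp(-r*dt) * [p_u*2.280000 + p_m*0.000000 + p_d*0.000000] = 0.308665
  V(2,+0) = exp(-r*dt) * [p_u*16.683913 + p_m*2.280000 + p_d*0.000000] = 3.774610
  V(2,+1) = exp(-r*dt) * [p_u*38.390633 + p_m*16.683913 + p_d*2.280000] = 16.739600
  V(2,+2) = exp(-r*dt) * [p_u*71.102692 + p_m*38.390633 + p_d*16.683913] = 38.439272
  V(1,-1) = exp(-r*dt) * [p_u*3.774610 + p_m*0.308665 + p_d*0.000000] = 0.716233
  V(1,+0) = exp(-r*dt) * [p_u*16.739600 + p_m*3.774610 + p_d*0.308665] = 4.836730
  V(1,+1) = exp(-r*dt) * [p_u*38.439272 + p_m*16.739600 + p_d*3.774610] = 17.077748
  V(0,+0) = exp(-r*dt) * [p_u*17.077748 + p_m*4.836730 + p_d*0.716233] = 5.669020

Answer: Price = V(0,0) = 5.6690


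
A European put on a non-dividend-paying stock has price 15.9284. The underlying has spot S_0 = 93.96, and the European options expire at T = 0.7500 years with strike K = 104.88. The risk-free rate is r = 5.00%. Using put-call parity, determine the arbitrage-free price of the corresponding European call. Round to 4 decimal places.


Answer: Call price = 8.8686

Derivation:
Put-call parity: C - P = S_0 * exp(-qT) - K * exp(-rT).
S_0 * exp(-qT) = 93.9600 * 1.00000000 = 93.96000000
K * exp(-rT) = 104.8800 * 0.96319442 = 101.01983053
C = P + S*exp(-qT) - K*exp(-rT)
C = 15.9284 + 93.96000000 - 101.01983053 = 8.8686


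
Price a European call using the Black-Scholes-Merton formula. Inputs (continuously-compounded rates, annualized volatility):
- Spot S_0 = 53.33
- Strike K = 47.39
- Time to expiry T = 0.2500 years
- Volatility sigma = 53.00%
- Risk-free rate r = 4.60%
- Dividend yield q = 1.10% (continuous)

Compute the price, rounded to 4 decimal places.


d1 = (ln(S/K) + (r - q + 0.5*sigma^2) * T) / (sigma * sqrt(T)) = 0.61113316
d2 = d1 - sigma * sqrt(T) = 0.34613316
exp(-rT) = 0.98856587; exp(-qT) = 0.99725378
C = S_0 * exp(-qT) * N(d1) - K * exp(-rT) * N(d2)
N(d1) = 0.72944429; N(d2) = 0.63537868
C = 53.3300 * 0.99725378 * 0.72944429 - 47.3900 * 0.98856587 * 0.63537868 = 9.0281

Answer: Price = 9.0281


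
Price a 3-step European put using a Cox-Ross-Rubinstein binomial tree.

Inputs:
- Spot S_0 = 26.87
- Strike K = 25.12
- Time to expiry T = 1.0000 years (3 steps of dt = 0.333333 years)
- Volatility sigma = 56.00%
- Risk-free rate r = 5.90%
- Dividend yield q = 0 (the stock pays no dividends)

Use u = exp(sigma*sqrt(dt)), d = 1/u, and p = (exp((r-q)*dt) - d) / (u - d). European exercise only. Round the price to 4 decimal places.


Answer: Price = V(0,0) = 4.5253

Derivation:
dt = T/N = 0.333333
u = exp(sigma*sqrt(dt)) = 1.381702; d = 1/u = 0.723745
p = (exp((r-q)*dt) - d) / (u - d) = 0.450054
Discount per step: exp(-r*dt) = 0.980525
Stock lattice S(k, i) with i counting down-moves:
  k=0: S(0,0) = 26.8700
  k=1: S(1,0) = 37.1263; S(1,1) = 19.4470
  k=2: S(2,0) = 51.2975; S(2,1) = 26.8700; S(2,2) = 14.0747
  k=3: S(3,0) = 70.8779; S(3,1) = 37.1263; S(3,2) = 19.4470; S(3,3) = 10.1865
Terminal payoffs V(N, i) = max(K - S_T, 0):
  V(3,0) = 0.000000; V(3,1) = 0.000000; V(3,2) = 5.672972; V(3,3) = 14.933514
Backward induction: V(k, i) = exp(-r*dt) * [p * V(k+1, i) + (1-p) * V(k+1, i+1)].
  V(2,0) = exp(-r*dt) * [p*0.000000 + (1-p)*0.000000] = 0.000000
  V(2,1) = exp(-r*dt) * [p*0.000000 + (1-p)*5.672972] = 3.059070
  V(2,2) = exp(-r*dt) * [p*5.672972 + (1-p)*14.933514] = 10.556110
  V(1,0) = exp(-r*dt) * [p*0.000000 + (1-p)*3.059070] = 1.649560
  V(1,1) = exp(-r*dt) * [p*3.059070 + (1-p)*10.556110] = 7.042169
  V(0,0) = exp(-r*dt) * [p*1.649560 + (1-p)*7.042169] = 4.525324


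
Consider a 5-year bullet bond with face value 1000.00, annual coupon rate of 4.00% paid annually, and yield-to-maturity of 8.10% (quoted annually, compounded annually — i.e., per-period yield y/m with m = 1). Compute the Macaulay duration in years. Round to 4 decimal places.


Coupon per period c = face * coupon_rate / m = 40.000000
Periods per year m = 1; per-period yield y/m = 0.081000
Number of cashflows N = 5
Cashflows (t years, CF_t, discount factor 1/(1+y/m)^(m*t), PV):
  t = 1.0000: CF_t = 40.000000, DF = 0.925069, PV = 37.002775
  t = 2.0000: CF_t = 40.000000, DF = 0.855753, PV = 34.230134
  t = 3.0000: CF_t = 40.000000, DF = 0.791631, PV = 31.665249
  t = 4.0000: CF_t = 40.000000, DF = 0.732314, PV = 29.292552
  t = 5.0000: CF_t = 1040.000000, DF = 0.677441, PV = 704.538726
Price P = sum_t PV_t = 836.729437
Macaulay numerator sum_t t * PV_t:
  t * PV_t at t = 1.0000: 37.002775
  t * PV_t at t = 2.0000: 68.460269
  t * PV_t at t = 3.0000: 94.995747
  t * PV_t at t = 4.0000: 117.170210
  t * PV_t at t = 5.0000: 3522.693628
Macaulay duration D = (sum_t t * PV_t) / P = 3840.322629 / 836.729437 = 4.589683

Answer: Macaulay duration = 4.5897 years


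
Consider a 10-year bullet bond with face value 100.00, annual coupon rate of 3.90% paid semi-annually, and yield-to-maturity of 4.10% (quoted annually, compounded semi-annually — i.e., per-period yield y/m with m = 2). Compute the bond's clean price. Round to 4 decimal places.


Coupon per period c = face * coupon_rate / m = 1.950000
Periods per year m = 2; per-period yield y/m = 0.020500
Number of cashflows N = 20
Cashflows (t years, CF_t, discount factor 1/(1+y/m)^(m*t), PV):
  t = 0.5000: CF_t = 1.950000, DF = 0.979912, PV = 1.910828
  t = 1.0000: CF_t = 1.950000, DF = 0.960227, PV = 1.872443
  t = 1.5000: CF_t = 1.950000, DF = 0.940938, PV = 1.834829
  t = 2.0000: CF_t = 1.950000, DF = 0.922036, PV = 1.797971
  t = 2.5000: CF_t = 1.950000, DF = 0.903514, PV = 1.761853
  t = 3.0000: CF_t = 1.950000, DF = 0.885364, PV = 1.726460
  t = 3.5000: CF_t = 1.950000, DF = 0.867579, PV = 1.691779
  t = 4.0000: CF_t = 1.950000, DF = 0.850151, PV = 1.657794
  t = 4.5000: CF_t = 1.950000, DF = 0.833073, PV = 1.624492
  t = 5.0000: CF_t = 1.950000, DF = 0.816338, PV = 1.591859
  t = 5.5000: CF_t = 1.950000, DF = 0.799939, PV = 1.559881
  t = 6.0000: CF_t = 1.950000, DF = 0.783870, PV = 1.528546
  t = 6.5000: CF_t = 1.950000, DF = 0.768123, PV = 1.497840
  t = 7.0000: CF_t = 1.950000, DF = 0.752693, PV = 1.467751
  t = 7.5000: CF_t = 1.950000, DF = 0.737573, PV = 1.438267
  t = 8.0000: CF_t = 1.950000, DF = 0.722756, PV = 1.409375
  t = 8.5000: CF_t = 1.950000, DF = 0.708237, PV = 1.381063
  t = 9.0000: CF_t = 1.950000, DF = 0.694010, PV = 1.353320
  t = 9.5000: CF_t = 1.950000, DF = 0.680069, PV = 1.326134
  t = 10.0000: CF_t = 101.950000, DF = 0.666407, PV = 67.940236
Price P = sum_t PV_t = 98.372719

Answer: Price = 98.3727


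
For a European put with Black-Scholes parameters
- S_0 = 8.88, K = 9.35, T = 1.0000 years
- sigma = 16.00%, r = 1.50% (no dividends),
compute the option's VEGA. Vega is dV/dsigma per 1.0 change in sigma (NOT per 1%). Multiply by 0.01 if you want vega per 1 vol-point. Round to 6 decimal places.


d1 = -0.1485924144; d2 = -0.3085924144
phi(d1) = 0.3945622383; exp(-qT) = 1.0000000000; exp(-rT) = 0.9851119396
Vega = S * exp(-qT) * phi(d1) * sqrt(T) = 8.8800 * 1.0000000000 * 0.3945622383 * 1.0000000000 = 3.503713

Answer: Vega = 3.503713


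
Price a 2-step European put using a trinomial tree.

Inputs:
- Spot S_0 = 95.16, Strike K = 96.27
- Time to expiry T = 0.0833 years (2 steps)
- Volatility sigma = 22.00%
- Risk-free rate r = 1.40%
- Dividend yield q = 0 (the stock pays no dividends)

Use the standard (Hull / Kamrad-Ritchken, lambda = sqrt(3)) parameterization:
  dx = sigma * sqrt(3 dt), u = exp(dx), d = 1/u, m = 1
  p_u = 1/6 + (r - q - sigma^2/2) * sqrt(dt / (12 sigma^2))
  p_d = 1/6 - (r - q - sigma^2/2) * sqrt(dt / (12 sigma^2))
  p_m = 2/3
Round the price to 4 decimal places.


dt = T/N = 0.041650; dx = sigma*sqrt(3*dt) = 0.077766
u = exp(dx) = 1.080870; d = 1/u = 0.925181
p_u = 0.163935, p_m = 0.666667, p_d = 0.169398
Discount per step: exp(-r*dt) = 0.999417
Stock lattice S(k, j) with j the centered position index:
  k=0: S(0,+0) = 95.1600
  k=1: S(1,-1) = 88.0402; S(1,+0) = 95.1600; S(1,+1) = 102.8556
  k=2: S(2,-2) = 81.4531; S(2,-1) = 88.0402; S(2,+0) = 95.1600; S(2,+1) = 102.8556; S(2,+2) = 111.1735
Terminal payoffs V(N, j) = max(K - S_T, 0):
  V(2,-2) = 14.816907; V(2,-1) = 8.229803; V(2,+0) = 1.110000; V(2,+1) = 0.000000; V(2,+2) = 0.000000
Backward induction: V(k, j) = exp(-r*dt) * [p_u * V(k+1, j+1) + p_m * V(k+1, j) + p_d * V(k+1, j-1)]
  V(1,-1) = exp(-r*dt) * [p_u*1.110000 + p_m*8.229803 + p_d*14.816907] = 8.173692
  V(1,+0) = exp(-r*dt) * [p_u*0.000000 + p_m*1.110000 + p_d*8.229803] = 2.132869
  V(1,+1) = exp(-r*dt) * [p_u*0.000000 + p_m*0.000000 + p_d*1.110000] = 0.187922
  V(0,+0) = exp(-r*dt) * [p_u*0.187922 + p_m*2.132869 + p_d*8.173692] = 2.835674

Answer: Price = V(0,0) = 2.8357


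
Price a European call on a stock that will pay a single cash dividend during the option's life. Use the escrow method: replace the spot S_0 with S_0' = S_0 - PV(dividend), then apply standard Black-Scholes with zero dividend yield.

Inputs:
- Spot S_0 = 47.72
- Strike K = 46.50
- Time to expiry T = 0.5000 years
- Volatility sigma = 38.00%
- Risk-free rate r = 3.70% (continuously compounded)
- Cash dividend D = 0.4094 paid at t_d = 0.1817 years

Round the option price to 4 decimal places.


Answer: Price = 5.8443

Derivation:
PV(D) = D * exp(-r * t_d) = 0.4094 * 0.99329965 = 0.40665688
S_0' = S_0 - PV(D) = 47.7200 - 0.40665688 = 47.31334312
d1 = (ln(S_0'/K) + (r + sigma^2/2)*T) / (sigma*sqrt(T)) = 0.26773310
d2 = d1 - sigma*sqrt(T) = -0.00096748
exp(-rT) = 0.98167007
N(d1) = 0.60554762; N(d2) = 0.49961403
C = S_0' * N(d1) - K * exp(-rT) * N(d2) = 47.31334312 * 0.60554762 - 46.5000 * 0.98167007 * 0.49961403 = 5.8443


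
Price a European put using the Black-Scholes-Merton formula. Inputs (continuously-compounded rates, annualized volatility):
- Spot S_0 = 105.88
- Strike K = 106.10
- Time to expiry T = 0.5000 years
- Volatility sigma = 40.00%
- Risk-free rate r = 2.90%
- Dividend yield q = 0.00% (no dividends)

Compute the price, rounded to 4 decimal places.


d1 = (ln(S/K) + (r - q + 0.5*sigma^2) * T) / (sigma * sqrt(T)) = 0.18534800
d2 = d1 - sigma * sqrt(T) = -0.09749471
exp(-rT) = 0.98560462; exp(-qT) = 1.00000000
P = K * exp(-rT) * N(-d2) - S_0 * exp(-qT) * N(-d1)
N(-d1) = 0.42647804; N(-d2) = 0.53883323
P = 106.1000 * 0.98560462 * 0.53883323 - 105.8800 * 1.00000000 * 0.42647804 = 11.1917

Answer: Price = 11.1917


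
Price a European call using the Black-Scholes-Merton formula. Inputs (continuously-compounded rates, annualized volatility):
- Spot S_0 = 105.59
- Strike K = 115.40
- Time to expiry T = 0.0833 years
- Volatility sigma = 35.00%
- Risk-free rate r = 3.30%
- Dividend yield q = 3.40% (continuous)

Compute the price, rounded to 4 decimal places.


Answer: Price = 1.1568

Derivation:
d1 = (ln(S/K) + (r - q + 0.5*sigma^2) * T) / (sigma * sqrt(T)) = -0.82978723
d2 = d1 - sigma * sqrt(T) = -0.93080331
exp(-rT) = 0.99725487; exp(-qT) = 0.99717181
C = S_0 * exp(-qT) * N(d1) - K * exp(-rT) * N(d2)
N(d1) = 0.20332955; N(d2) = 0.17597766
C = 105.5900 * 0.99717181 * 0.20332955 - 115.4000 * 0.99725487 * 0.17597766 = 1.1568


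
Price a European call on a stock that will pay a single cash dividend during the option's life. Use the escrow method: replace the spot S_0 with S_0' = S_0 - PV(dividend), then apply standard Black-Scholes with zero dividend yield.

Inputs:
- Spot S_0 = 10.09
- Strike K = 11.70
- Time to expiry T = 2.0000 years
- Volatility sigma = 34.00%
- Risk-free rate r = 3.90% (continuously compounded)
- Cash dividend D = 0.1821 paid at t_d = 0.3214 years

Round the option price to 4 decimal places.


PV(D) = D * exp(-r * t_d) = 0.1821 * 0.98754363 = 0.17983170
S_0' = S_0 - PV(D) = 10.0900 - 0.17983170 = 9.91016830
d1 = (ln(S_0'/K) + (r + sigma^2/2)*T) / (sigma*sqrt(T)) = 0.05734322
d2 = d1 - sigma*sqrt(T) = -0.42348939
exp(-rT) = 0.92496443
N(d1) = 0.52286410; N(d2) = 0.33596912
C = S_0' * N(d1) - K * exp(-rT) * N(d2) = 9.91016830 * 0.52286410 - 11.7000 * 0.92496443 * 0.33596912 = 1.5458

Answer: Price = 1.5458


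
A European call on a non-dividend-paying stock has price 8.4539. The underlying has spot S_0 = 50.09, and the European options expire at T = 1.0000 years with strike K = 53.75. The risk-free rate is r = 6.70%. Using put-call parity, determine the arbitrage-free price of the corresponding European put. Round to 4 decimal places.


Put-call parity: C - P = S_0 * exp(-qT) - K * exp(-rT).
S_0 * exp(-qT) = 50.0900 * 1.00000000 = 50.09000000
K * exp(-rT) = 53.7500 * 0.93519520 = 50.26674207
P = C - S*exp(-qT) + K*exp(-rT)
P = 8.4539 - 50.09000000 + 50.26674207 = 8.6306

Answer: Put price = 8.6306


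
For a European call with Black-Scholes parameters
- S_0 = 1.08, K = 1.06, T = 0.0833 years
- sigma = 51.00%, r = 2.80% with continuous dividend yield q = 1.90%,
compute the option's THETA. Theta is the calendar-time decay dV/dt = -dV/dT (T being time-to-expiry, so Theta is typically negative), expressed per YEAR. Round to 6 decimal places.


d1 = 0.2056797077; d2 = 0.0584848369
phi(d1) = 0.3905924444; exp(-qT) = 0.9984185518; exp(-rT) = 0.9976703179
Theta = -S*exp(-qT)*phi(d1)*sigma/(2*sqrt(T)) - r*K*exp(-rT)*N(d2) + q*S*exp(-qT)*N(d1)
N(d1) = 0.5814794447; N(d2) = 0.5233187799; sqrt(T) = 0.2886173938
Term 1 = -1.0800 * 0.9984185518 * 0.3905924444 * 0.5100 / (2 * 0.2886173938) = -0.3721156328
Term 2 = -0.0280 * 1.0600 * 0.9976703179 * 0.5233187799 = -0.0154959165
Term 3 = 0.0190 * 1.0800 * 0.9984185518 * 0.5814794447 = 0.0119130884
Theta = -0.3721156328 + (-0.0154959165) + (0.0119130884) = -0.375698

Answer: Theta = -0.375698


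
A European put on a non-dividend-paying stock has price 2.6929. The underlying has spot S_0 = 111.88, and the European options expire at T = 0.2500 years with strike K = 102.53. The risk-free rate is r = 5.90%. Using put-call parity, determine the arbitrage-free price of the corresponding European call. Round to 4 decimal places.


Answer: Call price = 13.5441

Derivation:
Put-call parity: C - P = S_0 * exp(-qT) - K * exp(-rT).
S_0 * exp(-qT) = 111.8800 * 1.00000000 = 111.88000000
K * exp(-rT) = 102.5300 * 0.98535825 = 101.02878121
C = P + S*exp(-qT) - K*exp(-rT)
C = 2.6929 + 111.88000000 - 101.02878121 = 13.5441


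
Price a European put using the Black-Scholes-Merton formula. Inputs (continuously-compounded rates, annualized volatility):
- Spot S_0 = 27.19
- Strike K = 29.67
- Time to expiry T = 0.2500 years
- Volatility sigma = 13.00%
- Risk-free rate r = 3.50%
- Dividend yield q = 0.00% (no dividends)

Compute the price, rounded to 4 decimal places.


Answer: Price = 2.3229

Derivation:
d1 = (ln(S/K) + (r - q + 0.5*sigma^2) * T) / (sigma * sqrt(T)) = -1.17576424
d2 = d1 - sigma * sqrt(T) = -1.24076424
exp(-rT) = 0.99128817; exp(-qT) = 1.00000000
P = K * exp(-rT) * N(-d2) - S_0 * exp(-qT) * N(-d1)
N(-d1) = 0.88015545; N(-d2) = 0.89265357
P = 29.6700 * 0.99128817 * 0.89265357 - 27.1900 * 1.00000000 * 0.88015545 = 2.3229


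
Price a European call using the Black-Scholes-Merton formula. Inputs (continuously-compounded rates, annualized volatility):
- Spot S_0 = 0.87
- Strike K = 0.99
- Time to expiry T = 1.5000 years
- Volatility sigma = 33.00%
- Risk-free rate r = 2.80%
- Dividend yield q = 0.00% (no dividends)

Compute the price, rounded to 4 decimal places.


d1 = (ln(S/K) + (r - q + 0.5*sigma^2) * T) / (sigma * sqrt(T)) = -0.01369916
d2 = d1 - sigma * sqrt(T) = -0.41786497
exp(-rT) = 0.95886978; exp(-qT) = 1.00000000
C = S_0 * exp(-qT) * N(d1) - K * exp(-rT) * N(d2)
N(d1) = 0.49453500; N(d2) = 0.33802292
C = 0.8700 * 1.00000000 * 0.49453500 - 0.9900 * 0.95886978 * 0.33802292 = 0.1094

Answer: Price = 0.1094


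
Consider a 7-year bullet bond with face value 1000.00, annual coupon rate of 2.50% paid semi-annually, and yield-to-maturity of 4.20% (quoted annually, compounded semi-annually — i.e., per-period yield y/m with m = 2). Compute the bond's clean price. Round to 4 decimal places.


Coupon per period c = face * coupon_rate / m = 12.500000
Periods per year m = 2; per-period yield y/m = 0.021000
Number of cashflows N = 14
Cashflows (t years, CF_t, discount factor 1/(1+y/m)^(m*t), PV):
  t = 0.5000: CF_t = 12.500000, DF = 0.979432, PV = 12.242899
  t = 1.0000: CF_t = 12.500000, DF = 0.959287, PV = 11.991086
  t = 1.5000: CF_t = 12.500000, DF = 0.939556, PV = 11.744453
  t = 2.0000: CF_t = 12.500000, DF = 0.920231, PV = 11.502892
  t = 2.5000: CF_t = 12.500000, DF = 0.901304, PV = 11.266300
  t = 3.0000: CF_t = 12.500000, DF = 0.882766, PV = 11.034574
  t = 3.5000: CF_t = 12.500000, DF = 0.864609, PV = 10.807614
  t = 4.0000: CF_t = 12.500000, DF = 0.846826, PV = 10.585322
  t = 4.5000: CF_t = 12.500000, DF = 0.829408, PV = 10.367602
  t = 5.0000: CF_t = 12.500000, DF = 0.812349, PV = 10.154361
  t = 5.5000: CF_t = 12.500000, DF = 0.795640, PV = 9.945505
  t = 6.0000: CF_t = 12.500000, DF = 0.779276, PV = 9.740945
  t = 6.5000: CF_t = 12.500000, DF = 0.763247, PV = 9.540593
  t = 7.0000: CF_t = 1012.500000, DF = 0.747549, PV = 756.893268
Price P = sum_t PV_t = 897.817415

Answer: Price = 897.8174


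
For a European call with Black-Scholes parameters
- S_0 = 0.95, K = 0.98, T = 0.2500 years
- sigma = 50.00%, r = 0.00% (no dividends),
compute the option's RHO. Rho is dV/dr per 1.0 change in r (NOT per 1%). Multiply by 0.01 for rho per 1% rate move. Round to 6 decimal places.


Answer: Rho = 0.098377

Derivation:
d1 = 0.0006376517; d2 = -0.2493623483
phi(d1) = 0.3989421993; exp(-qT) = 1.0000000000; exp(-rT) = 1.0000000000
N(d2) = 0.4015402535
Rho = K*T*exp(-rT)*N(d2) = 0.9800 * 0.2500 * 1.0000000000 * 0.4015402535 = 0.098377


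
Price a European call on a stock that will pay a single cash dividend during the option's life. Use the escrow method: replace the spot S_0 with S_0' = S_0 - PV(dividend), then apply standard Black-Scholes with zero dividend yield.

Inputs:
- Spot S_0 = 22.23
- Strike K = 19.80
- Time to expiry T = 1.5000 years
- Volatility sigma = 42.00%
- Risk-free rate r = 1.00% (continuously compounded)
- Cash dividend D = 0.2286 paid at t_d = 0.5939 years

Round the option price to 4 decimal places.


Answer: Price = 5.5736

Derivation:
PV(D) = D * exp(-r * t_d) = 0.2286 * 0.99407860 = 0.22724637
S_0' = S_0 - PV(D) = 22.2300 - 0.22724637 = 22.00275363
d1 = (ln(S_0'/K) + (r + sigma^2/2)*T) / (sigma*sqrt(T)) = 0.49142533
d2 = d1 - sigma*sqrt(T) = -0.02296752
exp(-rT) = 0.98511194
N(d1) = 0.68843717; N(d2) = 0.49083809
C = S_0' * N(d1) - K * exp(-rT) * N(d2) = 22.00275363 * 0.68843717 - 19.8000 * 0.98511194 * 0.49083809 = 5.5736


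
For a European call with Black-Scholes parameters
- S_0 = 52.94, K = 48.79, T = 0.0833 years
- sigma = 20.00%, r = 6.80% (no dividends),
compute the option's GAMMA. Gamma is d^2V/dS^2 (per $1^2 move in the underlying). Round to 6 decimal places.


Answer: Gamma = 0.039808

Derivation:
d1 = 1.5412138160; d2 = 1.4834903373
phi(d1) = 0.1216498374; exp(-qT) = 1.0000000000; exp(-rT) = 0.9943516125
Gamma = exp(-qT) * phi(d1) / (S * sigma * sqrt(T)) = 1.0000000000 * 0.1216498374 / (52.9400 * 0.2000 * 0.2886173938) = 0.039808


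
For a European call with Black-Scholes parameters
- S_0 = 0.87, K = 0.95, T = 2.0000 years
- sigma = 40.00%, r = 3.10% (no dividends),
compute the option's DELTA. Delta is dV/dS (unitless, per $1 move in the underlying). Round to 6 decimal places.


d1 = 0.2369359739; d2 = -0.3287494511
phi(d1) = 0.3878999393; exp(-qT) = 1.0000000000; exp(-rT) = 0.9398828868
N(d1) = 0.5936467693
Delta = exp(-qT) * N(d1) = 1.0000000000 * 0.5936467693 = 0.593647

Answer: Delta = 0.593647


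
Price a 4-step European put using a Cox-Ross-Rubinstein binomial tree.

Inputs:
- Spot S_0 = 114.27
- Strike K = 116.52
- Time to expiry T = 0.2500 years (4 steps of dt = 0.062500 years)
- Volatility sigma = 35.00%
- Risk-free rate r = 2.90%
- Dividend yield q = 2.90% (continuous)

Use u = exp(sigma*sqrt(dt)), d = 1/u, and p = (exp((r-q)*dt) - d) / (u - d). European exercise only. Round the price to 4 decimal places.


dt = T/N = 0.062500
u = exp(sigma*sqrt(dt)) = 1.091442; d = 1/u = 0.916219
p = (exp((r-q)*dt) - d) / (u - d) = 0.478139
Discount per step: exp(-r*dt) = 0.998189
Stock lattice S(k, i) with i counting down-moves:
  k=0: S(0,0) = 114.2700
  k=1: S(1,0) = 124.7191; S(1,1) = 104.6963
  k=2: S(2,0) = 136.1237; S(2,1) = 114.2700; S(2,2) = 95.9248
  k=3: S(3,0) = 148.5712; S(3,1) = 124.7191; S(3,2) = 104.6963; S(3,3) = 87.8881
  k=4: S(4,0) = 162.1568; S(4,1) = 136.1237; S(4,2) = 114.2700; S(4,3) = 95.9248; S(4,4) = 80.5247
Terminal payoffs V(N, i) = max(K - S_T, 0):
  V(4,0) = 0.000000; V(4,1) = 0.000000; V(4,2) = 2.250000; V(4,3) = 20.595246; V(4,4) = 35.995292
Backward induction: V(k, i) = exp(-r*dt) * [p * V(k+1, i) + (1-p) * V(k+1, i+1)].
  V(3,0) = exp(-r*dt) * [p*0.000000 + (1-p)*0.000000] = 0.000000
  V(3,1) = exp(-r*dt) * [p*0.000000 + (1-p)*2.250000] = 1.172061
  V(3,2) = exp(-r*dt) * [p*2.250000 + (1-p)*20.595246] = 11.802259
  V(3,3) = exp(-r*dt) * [p*20.595246 + (1-p)*35.995292] = 28.580082
  V(2,0) = exp(-r*dt) * [p*0.000000 + (1-p)*1.172061] = 0.610545
  V(2,1) = exp(-r*dt) * [p*1.172061 + (1-p)*11.802259] = 6.707379
  V(2,2) = exp(-r*dt) * [p*11.802259 + (1-p)*28.580082] = 20.520724
  V(1,0) = exp(-r*dt) * [p*0.610545 + (1-p)*6.707379] = 3.785378
  V(1,1) = exp(-r*dt) * [p*6.707379 + (1-p)*20.520724] = 13.890826
  V(0,0) = exp(-r*dt) * [p*3.785378 + (1-p)*13.890826] = 9.042613

Answer: Price = V(0,0) = 9.0426


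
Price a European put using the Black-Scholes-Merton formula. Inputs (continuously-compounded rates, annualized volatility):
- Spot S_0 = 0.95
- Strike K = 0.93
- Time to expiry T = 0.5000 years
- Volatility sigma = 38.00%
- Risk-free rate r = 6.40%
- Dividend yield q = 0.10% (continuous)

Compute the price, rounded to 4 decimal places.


d1 = (ln(S/K) + (r - q + 0.5*sigma^2) * T) / (sigma * sqrt(T)) = 0.33076743
d2 = d1 - sigma * sqrt(T) = 0.06206685
exp(-rT) = 0.96850658; exp(-qT) = 0.99950012
P = K * exp(-rT) * N(-d2) - S_0 * exp(-qT) * N(-d1)
N(-d1) = 0.37041008; N(-d2) = 0.47525480
P = 0.9300 * 0.96850658 * 0.47525480 - 0.9500 * 0.99950012 * 0.37041008 = 0.0764

Answer: Price = 0.0764


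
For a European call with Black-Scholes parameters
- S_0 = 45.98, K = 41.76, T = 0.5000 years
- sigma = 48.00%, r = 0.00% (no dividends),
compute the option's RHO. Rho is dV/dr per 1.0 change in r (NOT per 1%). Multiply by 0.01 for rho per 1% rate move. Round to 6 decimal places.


d1 = 0.4533366926; d2 = 0.1139254376
phi(d1) = 0.3599840293; exp(-qT) = 1.0000000000; exp(-rT) = 1.0000000000
N(d2) = 0.5453515497
Rho = K*T*exp(-rT)*N(d2) = 41.7600 * 0.5000 * 1.0000000000 * 0.5453515497 = 11.386940

Answer: Rho = 11.386940


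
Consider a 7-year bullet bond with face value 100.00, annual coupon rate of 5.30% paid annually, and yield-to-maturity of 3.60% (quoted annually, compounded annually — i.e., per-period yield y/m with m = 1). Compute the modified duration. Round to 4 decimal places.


Coupon per period c = face * coupon_rate / m = 5.300000
Periods per year m = 1; per-period yield y/m = 0.036000
Number of cashflows N = 7
Cashflows (t years, CF_t, discount factor 1/(1+y/m)^(m*t), PV):
  t = 1.0000: CF_t = 5.300000, DF = 0.965251, PV = 5.115830
  t = 2.0000: CF_t = 5.300000, DF = 0.931709, PV = 4.938060
  t = 3.0000: CF_t = 5.300000, DF = 0.899333, PV = 4.766467
  t = 4.0000: CF_t = 5.300000, DF = 0.868082, PV = 4.600837
  t = 5.0000: CF_t = 5.300000, DF = 0.837917, PV = 4.440962
  t = 6.0000: CF_t = 5.300000, DF = 0.808801, PV = 4.286643
  t = 7.0000: CF_t = 105.300000, DF = 0.780696, PV = 82.207243
Price P = sum_t PV_t = 110.356043
First compute Macaulay numerator sum_t t * PV_t:
  t * PV_t at t = 1.0000: 5.115830
  t * PV_t at t = 2.0000: 9.876120
  t * PV_t at t = 3.0000: 14.299401
  t * PV_t at t = 4.0000: 18.403348
  t * PV_t at t = 5.0000: 22.204812
  t * PV_t at t = 6.0000: 25.719859
  t * PV_t at t = 7.0000: 575.450701
Macaulay duration D = 671.070071 / 110.356043 = 6.080954
Modified duration = D / (1 + y/m) = 6.080954 / (1 + 0.036000) = 5.869647

Answer: Modified duration = 5.8696


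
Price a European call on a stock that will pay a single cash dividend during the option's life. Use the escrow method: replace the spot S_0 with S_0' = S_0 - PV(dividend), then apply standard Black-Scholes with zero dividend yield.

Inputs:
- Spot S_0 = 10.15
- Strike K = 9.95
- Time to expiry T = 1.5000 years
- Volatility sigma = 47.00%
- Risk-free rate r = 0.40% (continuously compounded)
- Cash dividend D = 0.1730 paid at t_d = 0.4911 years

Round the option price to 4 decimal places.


PV(D) = D * exp(-r * t_d) = 0.1730 * 0.99803753 = 0.17266049
S_0' = S_0 - PV(D) = 10.1500 - 0.17266049 = 9.97733951
d1 = (ln(S_0'/K) + (r + sigma^2/2)*T) / (sigma*sqrt(T)) = 0.30300522
d2 = d1 - sigma*sqrt(T) = -0.27262487
exp(-rT) = 0.99401796
N(d1) = 0.61905706; N(d2) = 0.39257080
C = S_0' * N(d1) - K * exp(-rT) * N(d2) = 9.97733951 * 0.61905706 - 9.9500 * 0.99401796 * 0.39257080 = 2.2938

Answer: Price = 2.2938


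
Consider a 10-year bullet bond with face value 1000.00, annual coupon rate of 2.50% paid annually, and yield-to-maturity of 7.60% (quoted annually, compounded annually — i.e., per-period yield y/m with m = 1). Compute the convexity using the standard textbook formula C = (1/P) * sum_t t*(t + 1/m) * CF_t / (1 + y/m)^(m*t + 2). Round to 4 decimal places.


Answer: Convexity = 78.4677

Derivation:
Coupon per period c = face * coupon_rate / m = 25.000000
Periods per year m = 1; per-period yield y/m = 0.076000
Number of cashflows N = 10
Cashflows (t years, CF_t, discount factor 1/(1+y/m)^(m*t), PV):
  t = 1.0000: CF_t = 25.000000, DF = 0.929368, PV = 23.234201
  t = 2.0000: CF_t = 25.000000, DF = 0.863725, PV = 21.593123
  t = 3.0000: CF_t = 25.000000, DF = 0.802718, PV = 20.067959
  t = 4.0000: CF_t = 25.000000, DF = 0.746021, PV = 18.650519
  t = 5.0000: CF_t = 25.000000, DF = 0.693328, PV = 17.333196
  t = 6.0000: CF_t = 25.000000, DF = 0.644357, PV = 16.108918
  t = 7.0000: CF_t = 25.000000, DF = 0.598845, PV = 14.971114
  t = 8.0000: CF_t = 25.000000, DF = 0.556547, PV = 13.913674
  t = 9.0000: CF_t = 25.000000, DF = 0.517237, PV = 12.930924
  t = 10.0000: CF_t = 1025.000000, DF = 0.480704, PV = 492.721090
Price P = sum_t PV_t = 651.524719
Convexity numerator sum_t t*(t + 1/m) * CF_t / (1+y/m)^(m*t + 2):
  t = 1.0000: term = 40.135917
  t = 2.0000: term = 111.903114
  t = 3.0000: term = 207.998354
  t = 4.0000: term = 322.178367
  t = 5.0000: term = 449.133412
  t = 6.0000: term = 584.374327
  t = 7.0000: term = 724.131757
  t = 8.0000: term = 865.266305
  t = 9.0000: term = 1005.188551
  t = 10.0000: term = 46813.304069
Convexity = (1/P) * sum = 51123.614174 / 651.524719 = 78.467651


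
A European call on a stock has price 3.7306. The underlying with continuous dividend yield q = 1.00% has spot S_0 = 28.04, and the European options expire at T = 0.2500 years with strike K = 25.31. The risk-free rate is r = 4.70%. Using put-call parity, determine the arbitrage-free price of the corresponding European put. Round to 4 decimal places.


Answer: Put price = 0.7750

Derivation:
Put-call parity: C - P = S_0 * exp(-qT) - K * exp(-rT).
S_0 * exp(-qT) = 28.0400 * 0.99750312 = 27.96998755
K * exp(-rT) = 25.3100 * 0.98831876 = 25.01434786
P = C - S*exp(-qT) + K*exp(-rT)
P = 3.7306 - 27.96998755 + 25.01434786 = 0.7750


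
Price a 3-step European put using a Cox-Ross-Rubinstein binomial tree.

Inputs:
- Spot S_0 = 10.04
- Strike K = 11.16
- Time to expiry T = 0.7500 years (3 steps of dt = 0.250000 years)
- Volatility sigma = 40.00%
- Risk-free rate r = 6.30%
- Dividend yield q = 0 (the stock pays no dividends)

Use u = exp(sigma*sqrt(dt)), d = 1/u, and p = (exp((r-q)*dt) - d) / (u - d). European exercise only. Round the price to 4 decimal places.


Answer: Price = V(0,0) = 1.7896

Derivation:
dt = T/N = 0.250000
u = exp(sigma*sqrt(dt)) = 1.221403; d = 1/u = 0.818731
p = (exp((r-q)*dt) - d) / (u - d) = 0.489589
Discount per step: exp(-r*dt) = 0.984373
Stock lattice S(k, i) with i counting down-moves:
  k=0: S(0,0) = 10.0400
  k=1: S(1,0) = 12.2629; S(1,1) = 8.2201
  k=2: S(2,0) = 14.9779; S(2,1) = 10.0400; S(2,2) = 6.7300
  k=3: S(3,0) = 18.2941; S(3,1) = 12.2629; S(3,2) = 8.2201; S(3,3) = 5.5101
Terminal payoffs V(N, i) = max(K - S_T, 0):
  V(3,0) = 0.000000; V(3,1) = 0.000000; V(3,2) = 2.939943; V(3,3) = 5.649931
Backward induction: V(k, i) = exp(-r*dt) * [p * V(k+1, i) + (1-p) * V(k+1, i+1)].
  V(2,0) = exp(-r*dt) * [p*0.000000 + (1-p)*0.000000] = 0.000000
  V(2,1) = exp(-r*dt) * [p*0.000000 + (1-p)*2.939943] = 1.477129
  V(2,2) = exp(-r*dt) * [p*2.939943 + (1-p)*5.649931] = 4.255594
  V(1,0) = exp(-r*dt) * [p*0.000000 + (1-p)*1.477129] = 0.742161
  V(1,1) = exp(-r*dt) * [p*1.477129 + (1-p)*4.255594] = 2.850044
  V(0,0) = exp(-r*dt) * [p*0.742161 + (1-p)*2.850044] = 1.789637


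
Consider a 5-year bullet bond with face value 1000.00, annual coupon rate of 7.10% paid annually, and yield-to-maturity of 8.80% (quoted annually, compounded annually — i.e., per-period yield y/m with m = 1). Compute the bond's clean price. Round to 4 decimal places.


Answer: Price = 933.5314

Derivation:
Coupon per period c = face * coupon_rate / m = 71.000000
Periods per year m = 1; per-period yield y/m = 0.088000
Number of cashflows N = 5
Cashflows (t years, CF_t, discount factor 1/(1+y/m)^(m*t), PV):
  t = 1.0000: CF_t = 71.000000, DF = 0.919118, PV = 65.257353
  t = 2.0000: CF_t = 71.000000, DF = 0.844777, PV = 59.979185
  t = 3.0000: CF_t = 71.000000, DF = 0.776450, PV = 55.127927
  t = 4.0000: CF_t = 71.000000, DF = 0.713649, PV = 50.669051
  t = 5.0000: CF_t = 1071.000000, DF = 0.655927, PV = 702.497841
Price P = sum_t PV_t = 933.531357


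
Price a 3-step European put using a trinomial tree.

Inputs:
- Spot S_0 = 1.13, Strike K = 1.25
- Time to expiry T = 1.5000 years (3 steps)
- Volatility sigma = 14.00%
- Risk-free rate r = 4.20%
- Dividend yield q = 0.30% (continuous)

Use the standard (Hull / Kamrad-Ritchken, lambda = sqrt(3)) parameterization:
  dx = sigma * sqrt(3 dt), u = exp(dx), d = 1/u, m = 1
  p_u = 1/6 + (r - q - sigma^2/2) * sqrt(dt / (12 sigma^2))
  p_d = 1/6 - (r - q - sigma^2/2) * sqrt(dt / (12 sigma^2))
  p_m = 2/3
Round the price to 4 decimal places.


Answer: Price = V(0,0) = 0.1081

Derivation:
dt = T/N = 0.500000; dx = sigma*sqrt(3*dt) = 0.171464
u = exp(dx) = 1.187042; d = 1/u = 0.842430
p_u = 0.209241, p_m = 0.666667, p_d = 0.124092
Discount per step: exp(-r*dt) = 0.979219
Stock lattice S(k, j) with j the centered position index:
  k=0: S(0,+0) = 1.1300
  k=1: S(1,-1) = 0.9519; S(1,+0) = 1.1300; S(1,+1) = 1.3414
  k=2: S(2,-2) = 0.8019; S(2,-1) = 0.9519; S(2,+0) = 1.1300; S(2,+1) = 1.3414; S(2,+2) = 1.5922
  k=3: S(3,-3) = 0.6756; S(3,-2) = 0.8019; S(3,-1) = 0.9519; S(3,+0) = 1.1300; S(3,+1) = 1.3414; S(3,+2) = 1.5922; S(3,+3) = 1.8901
Terminal payoffs V(N, j) = max(K - S_T, 0):
  V(3,-3) = 0.574414; V(3,-2) = 0.448052; V(3,-1) = 0.298054; V(3,+0) = 0.120000; V(3,+1) = 0.000000; V(3,+2) = 0.000000; V(3,+3) = 0.000000
Backward induction: V(k, j) = exp(-r*dt) * [p_u * V(k+1, j+1) + p_m * V(k+1, j) + p_d * V(k+1, j-1)]
  V(2,-2) = exp(-r*dt) * [p_u*0.298054 + p_m*0.448052 + p_d*0.574414] = 0.423362
  V(2,-1) = exp(-r*dt) * [p_u*0.120000 + p_m*0.298054 + p_d*0.448052] = 0.273605
  V(2,+0) = exp(-r*dt) * [p_u*0.000000 + p_m*0.120000 + p_d*0.298054] = 0.114555
  V(2,+1) = exp(-r*dt) * [p_u*0.000000 + p_m*0.000000 + p_d*0.120000] = 0.014582
  V(2,+2) = exp(-r*dt) * [p_u*0.000000 + p_m*0.000000 + p_d*0.000000] = 0.000000
  V(1,-1) = exp(-r*dt) * [p_u*0.114555 + p_m*0.273605 + p_d*0.423362] = 0.253528
  V(1,+0) = exp(-r*dt) * [p_u*0.014582 + p_m*0.114555 + p_d*0.273605] = 0.111017
  V(1,+1) = exp(-r*dt) * [p_u*0.000000 + p_m*0.014582 + p_d*0.114555] = 0.023439
  V(0,+0) = exp(-r*dt) * [p_u*0.023439 + p_m*0.111017 + p_d*0.253528] = 0.108083


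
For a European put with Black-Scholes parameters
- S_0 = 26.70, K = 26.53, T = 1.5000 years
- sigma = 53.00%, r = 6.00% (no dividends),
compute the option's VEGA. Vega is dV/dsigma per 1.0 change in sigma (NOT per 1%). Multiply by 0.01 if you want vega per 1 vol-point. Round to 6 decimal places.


d1 = 0.4730479198; d2 = -0.1760668620
phi(d1) = 0.3567123014; exp(-qT) = 1.0000000000; exp(-rT) = 0.9139311853
Vega = S * exp(-qT) * phi(d1) * sqrt(T) = 26.7000 * 1.0000000000 * 0.3567123014 * 1.2247448714 = 11.664738

Answer: Vega = 11.664738


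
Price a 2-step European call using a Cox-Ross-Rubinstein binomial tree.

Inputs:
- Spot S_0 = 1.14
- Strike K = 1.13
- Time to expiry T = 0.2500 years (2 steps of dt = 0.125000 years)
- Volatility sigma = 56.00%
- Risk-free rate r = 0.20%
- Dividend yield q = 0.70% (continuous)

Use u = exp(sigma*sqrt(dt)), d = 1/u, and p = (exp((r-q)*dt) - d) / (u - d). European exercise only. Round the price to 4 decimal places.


dt = T/N = 0.125000
u = exp(sigma*sqrt(dt)) = 1.218950; d = 1/u = 0.820378
p = (exp((r-q)*dt) - d) / (u - d) = 0.449096
Discount per step: exp(-r*dt) = 0.999750
Stock lattice S(k, i) with i counting down-moves:
  k=0: S(0,0) = 1.1400
  k=1: S(1,0) = 1.3896; S(1,1) = 0.9352
  k=2: S(2,0) = 1.6939; S(2,1) = 1.1400; S(2,2) = 0.7672
Terminal payoffs V(N, i) = max(S_T - K, 0):
  V(2,0) = 0.563857; V(2,1) = 0.010000; V(2,2) = 0.000000
Backward induction: V(k, i) = exp(-r*dt) * [p * V(k+1, i) + (1-p) * V(k+1, i+1)].
  V(1,0) = exp(-r*dt) * [p*0.563857 + (1-p)*0.010000] = 0.258670
  V(1,1) = exp(-r*dt) * [p*0.010000 + (1-p)*0.000000] = 0.004490
  V(0,0) = exp(-r*dt) * [p*0.258670 + (1-p)*0.004490] = 0.118612

Answer: Price = V(0,0) = 0.1186


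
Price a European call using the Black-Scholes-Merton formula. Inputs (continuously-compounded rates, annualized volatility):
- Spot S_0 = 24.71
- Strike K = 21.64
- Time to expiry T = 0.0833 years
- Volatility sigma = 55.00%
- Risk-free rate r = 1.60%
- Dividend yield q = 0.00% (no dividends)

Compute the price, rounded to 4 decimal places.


Answer: Price = 3.5057

Derivation:
d1 = (ln(S/K) + (r - q + 0.5*sigma^2) * T) / (sigma * sqrt(T)) = 0.92350316
d2 = d1 - sigma * sqrt(T) = 0.76476359
exp(-rT) = 0.99866809; exp(-qT) = 1.00000000
C = S_0 * exp(-qT) * N(d1) - K * exp(-rT) * N(d2)
N(d1) = 0.82212747; N(d2) = 0.77779383
C = 24.7100 * 1.00000000 * 0.82212747 - 21.6400 * 0.99866809 * 0.77779383 = 3.5057
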